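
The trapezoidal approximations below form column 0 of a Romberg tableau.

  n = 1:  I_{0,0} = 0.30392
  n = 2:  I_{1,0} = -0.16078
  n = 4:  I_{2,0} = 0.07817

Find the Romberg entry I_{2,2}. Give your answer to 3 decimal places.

I_{1,1} = (4·(-0.16078) − 0.30392) / 3 = -0.31568
I_{2,1} = 0.07817 + (0.07817 − (-0.16078))/3 = 0.15782
I_{2,2} = 0.15782 + (0.15782 − (-0.31568))/15 = 0.18939

0.189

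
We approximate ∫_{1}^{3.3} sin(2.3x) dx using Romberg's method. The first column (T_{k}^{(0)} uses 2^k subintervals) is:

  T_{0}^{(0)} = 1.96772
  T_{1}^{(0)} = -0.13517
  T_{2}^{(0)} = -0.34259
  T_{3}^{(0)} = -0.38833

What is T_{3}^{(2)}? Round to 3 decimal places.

T_{2}^{(1)} = (4·(-0.34259) − (-0.13517)) / 3 = -0.41173
T_{3}^{(1)} = (4·(-0.38833) − (-0.34259)) / 3 = -0.40358
T_{3}^{(2)} = -0.40358 + (-0.40358 − (-0.41173))/15 = -0.40304

-0.403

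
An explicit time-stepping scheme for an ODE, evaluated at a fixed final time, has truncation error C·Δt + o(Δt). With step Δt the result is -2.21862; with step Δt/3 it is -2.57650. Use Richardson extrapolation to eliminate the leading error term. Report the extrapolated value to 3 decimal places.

-2.755

Extrapolated value = (3·A(Δt/3) − A(Δt)) / (3 − 1)
= (3·(-2.57650) − (-2.21862)) / 2
= -5.51088 / 2 = -2.75544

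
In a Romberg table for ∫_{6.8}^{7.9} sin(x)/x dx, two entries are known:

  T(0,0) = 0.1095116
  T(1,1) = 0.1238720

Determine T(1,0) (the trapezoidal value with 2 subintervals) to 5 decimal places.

0.12028

From T(1,1) = (4·T(1,0) − T(0,0))/3, solve for T(1,0):
4·T(1,0) = 3·0.1238720 + 0.1095116 = 0.4811276
T(1,0) = 0.1202819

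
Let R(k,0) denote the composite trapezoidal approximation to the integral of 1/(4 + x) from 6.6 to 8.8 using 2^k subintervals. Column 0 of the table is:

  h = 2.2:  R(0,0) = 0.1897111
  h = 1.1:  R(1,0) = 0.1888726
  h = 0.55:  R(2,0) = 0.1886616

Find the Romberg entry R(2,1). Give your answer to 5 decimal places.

Richardson extrapolation on the trapezoidal column (denominator 4−1=3):
R(2,1) = (4·0.1886616 − 0.1888726) / 3 = 0.1885913

0.18859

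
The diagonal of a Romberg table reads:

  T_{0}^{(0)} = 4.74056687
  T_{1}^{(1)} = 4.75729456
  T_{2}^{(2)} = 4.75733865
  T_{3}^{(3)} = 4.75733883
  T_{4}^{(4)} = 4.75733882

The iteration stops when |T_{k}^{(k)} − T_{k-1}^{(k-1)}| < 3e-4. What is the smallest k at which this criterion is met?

|T_{1}^{(1)} − T_{0}^{(0)}| = 0.01672769 ≥ 3e-4
|T_{2}^{(2)} − T_{1}^{(1)}| = 0.00004409 < 3e-4

k = 2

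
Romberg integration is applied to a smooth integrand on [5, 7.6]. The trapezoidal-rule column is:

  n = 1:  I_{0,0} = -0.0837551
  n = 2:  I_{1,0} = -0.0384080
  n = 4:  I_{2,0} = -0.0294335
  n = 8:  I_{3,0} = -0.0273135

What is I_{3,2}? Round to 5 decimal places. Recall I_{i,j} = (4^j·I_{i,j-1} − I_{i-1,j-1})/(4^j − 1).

-0.02662

Richardson extrapolation on the trapezoidal column (denominator 4−1=3):
I_{2,1} = -0.0294335 + (-0.0294335 − (-0.0384080))/3 = -0.0264420
I_{3,1} = -0.0273135 + (-0.0273135 − (-0.0294335))/3 = -0.0266068
I_{3,2} = (16·(-0.0266068) − (-0.0264420)) / 15 = -0.0266178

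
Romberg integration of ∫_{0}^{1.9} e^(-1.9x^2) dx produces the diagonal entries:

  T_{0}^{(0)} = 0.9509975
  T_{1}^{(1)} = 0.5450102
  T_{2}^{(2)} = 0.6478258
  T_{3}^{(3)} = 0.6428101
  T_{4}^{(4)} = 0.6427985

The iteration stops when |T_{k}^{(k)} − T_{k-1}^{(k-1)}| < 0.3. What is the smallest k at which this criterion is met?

|T_{1}^{(1)} − T_{0}^{(0)}| = 0.4059873 ≥ 0.3
|T_{2}^{(2)} − T_{1}^{(1)}| = 0.1028156 < 0.3

k = 2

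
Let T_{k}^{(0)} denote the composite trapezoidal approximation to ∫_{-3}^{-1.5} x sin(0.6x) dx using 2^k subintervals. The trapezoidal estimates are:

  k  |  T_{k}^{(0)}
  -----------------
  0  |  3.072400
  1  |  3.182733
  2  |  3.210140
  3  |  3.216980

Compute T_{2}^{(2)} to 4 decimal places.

3.2193

Richardson extrapolation on the trapezoidal column (denominator 4−1=3):
T_{1}^{(1)} = (4·3.182733 − 3.072400) / 3 = 3.219511
T_{2}^{(1)} = 3.210140 + (3.210140 − 3.182733)/3 = 3.219276
T_{2}^{(2)} = (16·3.219276 − 3.219511) / 15 = 3.219260
(Column j=1 coincides with Simpson's rule on the same nodes.)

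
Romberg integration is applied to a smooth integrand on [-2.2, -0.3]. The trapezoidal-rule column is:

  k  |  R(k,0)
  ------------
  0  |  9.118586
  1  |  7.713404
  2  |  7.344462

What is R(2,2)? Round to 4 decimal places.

R(1,1) = 7.713404 + (7.713404 − 9.118586)/3 = 7.245010
R(2,1) = 7.344462 + (7.344462 − 7.713404)/3 = 7.221481
R(2,2) = 7.221481 + (7.221481 − 7.245010)/15 = 7.219912

7.2199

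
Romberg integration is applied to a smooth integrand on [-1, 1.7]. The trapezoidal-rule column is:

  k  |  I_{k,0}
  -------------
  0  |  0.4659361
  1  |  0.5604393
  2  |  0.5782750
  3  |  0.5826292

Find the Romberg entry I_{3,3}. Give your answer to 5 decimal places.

Richardson extrapolation on the trapezoidal column (denominator 4−1=3):
I_{1,1} = (4·0.5604393 − 0.4659361) / 3 = 0.5919404
I_{2,1} = 0.5782750 + (0.5782750 − 0.5604393)/3 = 0.5842202
I_{3,1} = 0.5826292 + (0.5826292 − 0.5782750)/3 = 0.5840806
I_{2,2} = (16·0.5842202 − 0.5919404) / 15 = 0.5837055
I_{3,2} = 0.5840806 + (0.5840806 − 0.5842202)/15 = 0.5840713
I_{3,3} = (64·0.5840713 − 0.5837055) / 63 = 0.5840771

0.58408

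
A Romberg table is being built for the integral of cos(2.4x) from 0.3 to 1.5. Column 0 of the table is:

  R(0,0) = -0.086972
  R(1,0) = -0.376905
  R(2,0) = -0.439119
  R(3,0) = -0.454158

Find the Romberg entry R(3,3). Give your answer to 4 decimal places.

Richardson extrapolation on the trapezoidal column (denominator 4−1=3):
R(1,1) = (4·(-0.376905) − (-0.086972)) / 3 = -0.473549
R(2,1) = -0.439119 + (-0.439119 − (-0.376905))/3 = -0.459857
R(3,1) = (4·(-0.454158) − (-0.439119)) / 3 = -0.459171
R(2,2) = (16·(-0.459857) − (-0.473549)) / 15 = -0.458944
R(3,2) = (16·(-0.459171) − (-0.459857)) / 15 = -0.459125
R(3,3) = -0.459125 + (-0.459125 − (-0.458944))/63 = -0.459128

-0.4591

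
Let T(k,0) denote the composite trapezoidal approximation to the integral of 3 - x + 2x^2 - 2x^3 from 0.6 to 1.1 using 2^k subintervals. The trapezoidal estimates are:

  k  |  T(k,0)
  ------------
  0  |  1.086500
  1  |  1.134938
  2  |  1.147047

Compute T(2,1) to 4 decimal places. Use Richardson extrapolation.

Richardson extrapolation on the trapezoidal column (denominator 4−1=3):
T(2,1) = (4·1.147047 − 1.134938) / 3 = 1.151083

1.1511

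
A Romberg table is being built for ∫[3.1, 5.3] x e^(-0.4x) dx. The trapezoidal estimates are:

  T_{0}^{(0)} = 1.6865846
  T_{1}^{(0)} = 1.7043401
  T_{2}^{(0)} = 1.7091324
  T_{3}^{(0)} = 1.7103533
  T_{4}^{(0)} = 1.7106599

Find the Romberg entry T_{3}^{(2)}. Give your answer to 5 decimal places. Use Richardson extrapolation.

Richardson extrapolation on the trapezoidal column (denominator 4−1=3):
T_{2}^{(1)} = (4·1.7091324 − 1.7043401) / 3 = 1.7107298
T_{3}^{(1)} = (4·1.7103533 − 1.7091324) / 3 = 1.7107603
T_{3}^{(2)} = 1.7107603 + (1.7107603 − 1.7107298)/15 = 1.7107623
(Column j=1 coincides with Simpson's rule on the same nodes.)

1.71076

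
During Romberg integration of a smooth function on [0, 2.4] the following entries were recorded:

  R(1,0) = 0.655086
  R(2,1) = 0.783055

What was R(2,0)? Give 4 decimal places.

From R(2,1) = (4·R(2,0) − R(1,0))/3, solve for R(2,0):
4·R(2,0) = 3·0.783055 + 0.655086 = 3.004251
R(2,0) = 0.751063

0.7511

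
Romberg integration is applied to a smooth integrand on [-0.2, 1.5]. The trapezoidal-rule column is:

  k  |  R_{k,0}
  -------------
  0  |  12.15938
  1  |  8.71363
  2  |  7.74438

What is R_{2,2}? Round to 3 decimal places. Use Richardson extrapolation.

7.412

Richardson extrapolation on the trapezoidal column (denominator 4−1=3):
R_{1,1} = 8.71363 + (8.71363 − 12.15938)/3 = 7.56505
R_{2,1} = 7.74438 + (7.74438 − 8.71363)/3 = 7.42130
R_{2,2} = (16·7.42130 − 7.56505) / 15 = 7.41172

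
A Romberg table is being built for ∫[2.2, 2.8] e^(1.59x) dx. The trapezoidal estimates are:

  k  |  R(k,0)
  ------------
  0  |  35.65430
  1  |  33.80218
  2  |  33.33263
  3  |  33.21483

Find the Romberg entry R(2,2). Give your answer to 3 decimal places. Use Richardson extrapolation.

R(1,1) = 33.80218 + (33.80218 − 35.65430)/3 = 33.18481
R(2,1) = 33.33263 + (33.33263 − 33.80218)/3 = 33.17611
R(2,2) = 33.17611 + (33.17611 − 33.18481)/15 = 33.17553

33.176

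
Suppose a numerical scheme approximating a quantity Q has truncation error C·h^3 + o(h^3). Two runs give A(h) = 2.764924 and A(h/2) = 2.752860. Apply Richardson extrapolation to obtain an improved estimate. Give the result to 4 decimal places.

2.7511

The leading error scales as h^3; refining by a factor of 2 reduces it by 2^3 = 8.
Extrapolated value = (8·A(h/2) − A(h)) / (8 − 1)
= (8·2.752860 − 2.764924) / 7
= 19.257956 / 7 = 2.751137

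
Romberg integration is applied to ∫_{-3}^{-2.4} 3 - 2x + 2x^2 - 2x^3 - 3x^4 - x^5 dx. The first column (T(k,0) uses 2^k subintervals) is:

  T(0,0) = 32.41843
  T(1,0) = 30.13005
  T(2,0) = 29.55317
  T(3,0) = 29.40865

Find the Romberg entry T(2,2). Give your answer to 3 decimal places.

Richardson extrapolation on the trapezoidal column (denominator 4−1=3):
T(1,1) = 30.13005 + (30.13005 − 32.41843)/3 = 29.36726
T(2,1) = (4·29.55317 − 30.13005) / 3 = 29.36088
T(2,2) = 29.36088 + (29.36088 − 29.36726)/15 = 29.36045

29.360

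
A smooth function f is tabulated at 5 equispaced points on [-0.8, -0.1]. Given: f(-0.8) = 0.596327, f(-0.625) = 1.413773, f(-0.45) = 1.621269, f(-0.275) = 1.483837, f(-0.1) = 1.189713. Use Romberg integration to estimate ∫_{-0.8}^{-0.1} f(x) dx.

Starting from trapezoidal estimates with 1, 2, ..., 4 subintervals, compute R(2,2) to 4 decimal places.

0.9697

R(0,0) (trapezoid, 1 panel, h=0.7000): 0.625114
R(1,0) (trapezoid, 2 panels, h=0.3500): 0.880001
R(2,0) (trapezoid, 4 panels, h=0.1750): 0.947082
R(1,1) = 0.880001 + (0.880001 − 0.625114)/3 = 0.964963
R(2,1) = 0.947082 + (0.947082 − 0.880001)/3 = 0.969442
R(2,2) = 0.969442 + (0.969442 − 0.964963)/15 = 0.969741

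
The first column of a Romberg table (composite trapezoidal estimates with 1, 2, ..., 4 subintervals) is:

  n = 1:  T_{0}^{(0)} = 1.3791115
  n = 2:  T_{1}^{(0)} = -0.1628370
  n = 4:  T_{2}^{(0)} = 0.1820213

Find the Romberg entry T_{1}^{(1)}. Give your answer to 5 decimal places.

-0.67682

Richardson extrapolation on the trapezoidal column (denominator 4−1=3):
T_{1}^{(1)} = -0.1628370 + (-0.1628370 − 1.3791115)/3 = -0.6768198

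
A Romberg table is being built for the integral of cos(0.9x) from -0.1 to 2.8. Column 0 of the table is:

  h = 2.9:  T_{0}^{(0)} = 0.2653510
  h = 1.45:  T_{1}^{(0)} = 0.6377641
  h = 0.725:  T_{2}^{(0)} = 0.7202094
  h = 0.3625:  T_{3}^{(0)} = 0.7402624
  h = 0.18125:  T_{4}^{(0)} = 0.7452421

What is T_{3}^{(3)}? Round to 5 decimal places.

Richardson extrapolation on the trapezoidal column (denominator 4−1=3):
T_{1}^{(1)} = (4·0.6377641 − 0.2653510) / 3 = 0.7619018
T_{2}^{(1)} = (4·0.7202094 − 0.6377641) / 3 = 0.7476912
T_{3}^{(1)} = (4·0.7402624 − 0.7202094) / 3 = 0.7469467
T_{2}^{(2)} = (16·0.7476912 − 0.7619018) / 15 = 0.7467438
T_{3}^{(2)} = 0.7469467 + (0.7469467 − 0.7476912)/15 = 0.7468971
T_{3}^{(3)} = 0.7468971 + (0.7468971 − 0.7467438)/63 = 0.7468995

0.74690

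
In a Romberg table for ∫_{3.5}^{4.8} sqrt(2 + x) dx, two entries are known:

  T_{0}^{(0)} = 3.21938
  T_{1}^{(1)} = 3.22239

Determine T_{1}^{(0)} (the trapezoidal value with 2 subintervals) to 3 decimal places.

3.222

From T_{1}^{(1)} = (4·T_{1}^{(0)} − T_{0}^{(0)})/3, solve for T_{1}^{(0)}:
4·T_{1}^{(0)} = 3·3.22239 + 3.21938 = 12.88655
T_{1}^{(0)} = 3.22164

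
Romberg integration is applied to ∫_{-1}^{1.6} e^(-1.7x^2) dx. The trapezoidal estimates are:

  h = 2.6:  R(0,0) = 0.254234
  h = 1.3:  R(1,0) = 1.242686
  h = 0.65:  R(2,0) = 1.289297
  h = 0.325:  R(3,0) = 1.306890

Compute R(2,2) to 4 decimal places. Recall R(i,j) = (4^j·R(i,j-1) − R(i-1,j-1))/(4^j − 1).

1.2870

R(1,1) = 1.242686 + (1.242686 − 0.254234)/3 = 1.572170
R(2,1) = 1.289297 + (1.289297 − 1.242686)/3 = 1.304834
R(2,2) = (16·1.304834 − 1.572170) / 15 = 1.287012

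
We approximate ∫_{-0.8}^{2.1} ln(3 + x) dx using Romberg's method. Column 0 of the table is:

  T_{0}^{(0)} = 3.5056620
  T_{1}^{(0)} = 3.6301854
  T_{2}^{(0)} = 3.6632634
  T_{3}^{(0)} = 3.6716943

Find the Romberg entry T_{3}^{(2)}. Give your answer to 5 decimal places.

Richardson extrapolation on the trapezoidal column (denominator 4−1=3):
T_{2}^{(1)} = (4·3.6632634 − 3.6301854) / 3 = 3.6742894
T_{3}^{(1)} = 3.6716943 + (3.6716943 − 3.6632634)/3 = 3.6745046
T_{3}^{(2)} = 3.6745046 + (3.6745046 − 3.6742894)/15 = 3.6745189

3.67452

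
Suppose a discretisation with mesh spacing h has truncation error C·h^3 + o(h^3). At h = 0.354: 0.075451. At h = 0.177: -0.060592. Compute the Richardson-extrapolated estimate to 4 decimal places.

The leading error scales as h^3; refining by a factor of 2 reduces it by 2^3 = 8.
Extrapolated value = (8·A(h/2) − A(h)) / (8 − 1)
= (8·(-0.060592) − 0.075451) / 7
= -0.560187 / 7 = -0.080027

-0.0800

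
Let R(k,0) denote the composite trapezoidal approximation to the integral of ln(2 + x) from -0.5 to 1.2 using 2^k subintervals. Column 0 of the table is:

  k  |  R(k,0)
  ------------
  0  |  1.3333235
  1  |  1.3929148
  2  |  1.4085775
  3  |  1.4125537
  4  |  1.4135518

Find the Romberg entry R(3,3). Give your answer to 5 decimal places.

1.41388

R(1,1) = (4·1.3929148 − 1.3333235) / 3 = 1.4127786
R(2,1) = (4·1.4085775 − 1.3929148) / 3 = 1.4137984
R(3,1) = 1.4125537 + (1.4125537 − 1.4085775)/3 = 1.4138791
R(2,2) = 1.4137984 + (1.4137984 − 1.4127786)/15 = 1.4138664
R(3,2) = 1.4138791 + (1.4138791 − 1.4137984)/15 = 1.4138845
R(3,3) = (64·1.4138845 − 1.4138664) / 63 = 1.4138848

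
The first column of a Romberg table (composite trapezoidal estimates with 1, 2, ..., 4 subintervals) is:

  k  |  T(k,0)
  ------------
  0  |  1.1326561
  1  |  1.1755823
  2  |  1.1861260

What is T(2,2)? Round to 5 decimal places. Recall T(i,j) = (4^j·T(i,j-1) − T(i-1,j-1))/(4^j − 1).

T(1,1) = (4·1.1755823 − 1.1326561) / 3 = 1.1898910
T(2,1) = 1.1861260 + (1.1861260 − 1.1755823)/3 = 1.1896406
T(2,2) = (16·1.1896406 − 1.1898910) / 15 = 1.1896239

1.18962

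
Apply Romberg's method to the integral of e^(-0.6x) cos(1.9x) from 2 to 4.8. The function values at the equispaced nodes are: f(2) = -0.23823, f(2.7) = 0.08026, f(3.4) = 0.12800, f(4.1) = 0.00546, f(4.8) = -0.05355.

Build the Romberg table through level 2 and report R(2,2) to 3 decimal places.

0.070

R(0,0) (trapezoid, 1 panel, h=2.8000): -0.40849
R(1,0) (trapezoid, 2 panels, h=1.4000): -0.02505
R(2,0) (trapezoid, 4 panels, h=0.7000): 0.04748
R(1,1) = -0.02505 + (-0.02505 − (-0.40849))/3 = 0.10276
R(2,1) = 0.04748 + (0.04748 − (-0.02505))/3 = 0.07166
R(2,2) = 0.07166 + (0.07166 − 0.10276)/15 = 0.06959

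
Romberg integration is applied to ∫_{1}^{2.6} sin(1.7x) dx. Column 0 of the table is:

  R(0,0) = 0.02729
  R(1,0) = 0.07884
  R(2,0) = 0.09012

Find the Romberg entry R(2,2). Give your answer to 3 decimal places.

0.094

Richardson extrapolation on the trapezoidal column (denominator 4−1=3):
R(1,1) = (4·0.07884 − 0.02729) / 3 = 0.09602
R(2,1) = (4·0.09012 − 0.07884) / 3 = 0.09388
R(2,2) = (16·0.09388 − 0.09602) / 15 = 0.09374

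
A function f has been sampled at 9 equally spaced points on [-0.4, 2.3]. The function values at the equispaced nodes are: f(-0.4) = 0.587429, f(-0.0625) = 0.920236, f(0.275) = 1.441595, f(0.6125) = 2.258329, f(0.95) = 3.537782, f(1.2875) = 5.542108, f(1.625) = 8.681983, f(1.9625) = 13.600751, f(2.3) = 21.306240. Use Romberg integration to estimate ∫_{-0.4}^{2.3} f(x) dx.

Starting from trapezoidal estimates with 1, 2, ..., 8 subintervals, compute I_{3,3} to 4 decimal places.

15.5781

I_{0,0} (trapezoid, 1 panel, h=2.7000): 29.556453
I_{1,0} (trapezoid, 2 panels, h=1.3500): 19.554232
I_{2,0} (trapezoid, 4 panels, h=0.6750): 16.610531
I_{3,0} (trapezoid, 8 panels, h=0.3375): 15.838746
I_{1,1} = 19.554232 + (19.554232 − 29.556453)/3 = 16.220158
I_{2,1} = 16.610531 + (16.610531 − 19.554232)/3 = 15.629297
I_{3,1} = 15.838746 + (15.838746 − 16.610531)/3 = 15.581484
I_{2,2} = 15.629297 + (15.629297 − 16.220158)/15 = 15.589906
I_{3,2} = 15.581484 + (15.581484 − 15.629297)/15 = 15.578296
I_{3,3} = 15.578296 + (15.578296 − 15.589906)/63 = 15.578112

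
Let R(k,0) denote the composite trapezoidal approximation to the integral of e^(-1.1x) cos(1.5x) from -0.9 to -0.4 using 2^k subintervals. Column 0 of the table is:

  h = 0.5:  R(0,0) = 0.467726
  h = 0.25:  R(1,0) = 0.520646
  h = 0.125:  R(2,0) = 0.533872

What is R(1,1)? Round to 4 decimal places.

0.5383

Richardson extrapolation on the trapezoidal column (denominator 4−1=3):
R(1,1) = 0.520646 + (0.520646 − 0.467726)/3 = 0.538286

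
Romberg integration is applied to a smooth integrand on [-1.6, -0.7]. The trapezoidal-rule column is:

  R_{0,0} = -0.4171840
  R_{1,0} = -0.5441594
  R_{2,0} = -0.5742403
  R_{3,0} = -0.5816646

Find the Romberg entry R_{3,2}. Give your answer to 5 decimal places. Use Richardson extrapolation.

Richardson extrapolation on the trapezoidal column (denominator 4−1=3):
R_{2,1} = -0.5742403 + (-0.5742403 − (-0.5441594))/3 = -0.5842673
R_{3,1} = -0.5816646 + (-0.5816646 − (-0.5742403))/3 = -0.5841394
R_{3,2} = -0.5841394 + (-0.5841394 − (-0.5842673))/15 = -0.5841309
(Column j=1 coincides with Simpson's rule on the same nodes.)

-0.58413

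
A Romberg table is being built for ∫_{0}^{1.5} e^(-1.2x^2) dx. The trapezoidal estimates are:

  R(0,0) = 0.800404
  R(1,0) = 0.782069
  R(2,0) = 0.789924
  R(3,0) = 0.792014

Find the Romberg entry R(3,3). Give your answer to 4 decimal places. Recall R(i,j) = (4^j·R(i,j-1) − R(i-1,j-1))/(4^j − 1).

R(1,1) = 0.782069 + (0.782069 − 0.800404)/3 = 0.775957
R(2,1) = 0.789924 + (0.789924 − 0.782069)/3 = 0.792542
R(3,1) = 0.792014 + (0.792014 − 0.789924)/3 = 0.792711
R(2,2) = (16·0.792542 − 0.775957) / 15 = 0.793648
R(3,2) = (16·0.792711 − 0.792542) / 15 = 0.792722
R(3,3) = 0.792722 + (0.792722 − 0.793648)/63 = 0.792707

0.7927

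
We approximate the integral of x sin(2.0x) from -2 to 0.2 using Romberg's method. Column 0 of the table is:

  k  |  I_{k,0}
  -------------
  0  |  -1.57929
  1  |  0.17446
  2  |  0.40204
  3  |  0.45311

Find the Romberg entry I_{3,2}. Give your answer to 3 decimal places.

Richardson extrapolation on the trapezoidal column (denominator 4−1=3):
I_{2,1} = 0.40204 + (0.40204 − 0.17446)/3 = 0.47790
I_{3,1} = 0.45311 + (0.45311 − 0.40204)/3 = 0.47013
I_{3,2} = (16·0.47013 − 0.47790) / 15 = 0.46961

0.470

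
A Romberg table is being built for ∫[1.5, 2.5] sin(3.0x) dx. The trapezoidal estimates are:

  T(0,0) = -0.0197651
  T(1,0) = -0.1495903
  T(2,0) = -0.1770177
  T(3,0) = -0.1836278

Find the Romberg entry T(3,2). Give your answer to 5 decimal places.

-0.18581

T(2,1) = -0.1770177 + (-0.1770177 − (-0.1495903))/3 = -0.1861602
T(3,1) = (4·(-0.1836278) − (-0.1770177)) / 3 = -0.1858312
T(3,2) = -0.1858312 + (-0.1858312 − (-0.1861602))/15 = -0.1858093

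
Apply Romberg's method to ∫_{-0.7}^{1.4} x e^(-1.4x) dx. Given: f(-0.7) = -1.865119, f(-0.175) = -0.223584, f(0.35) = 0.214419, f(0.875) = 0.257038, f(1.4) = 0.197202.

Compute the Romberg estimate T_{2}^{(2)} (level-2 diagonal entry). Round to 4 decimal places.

-0.1874

T_{0}^{(0)} (trapezoid, 1 panel, h=2.1000): -1.751313
T_{1}^{(0)} (trapezoid, 2 panels, h=1.0500): -0.650516
T_{2}^{(0)} (trapezoid, 4 panels, h=0.5250): -0.307695
T_{1}^{(1)} = -0.650516 + (-0.650516 − (-1.751313))/3 = -0.283584
T_{2}^{(1)} = -0.307695 + (-0.307695 − (-0.650516))/3 = -0.193421
T_{2}^{(2)} = -0.193421 + (-0.193421 − (-0.283584))/15 = -0.187410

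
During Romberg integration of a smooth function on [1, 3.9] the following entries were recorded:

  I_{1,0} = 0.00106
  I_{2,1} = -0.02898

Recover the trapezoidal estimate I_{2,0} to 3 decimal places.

From I_{2,1} = (4·I_{2,0} − I_{1,0})/3, solve for I_{2,0}:
4·I_{2,0} = 3·(-0.02898) + 0.00106 = -0.08588
I_{2,0} = -0.02147

-0.021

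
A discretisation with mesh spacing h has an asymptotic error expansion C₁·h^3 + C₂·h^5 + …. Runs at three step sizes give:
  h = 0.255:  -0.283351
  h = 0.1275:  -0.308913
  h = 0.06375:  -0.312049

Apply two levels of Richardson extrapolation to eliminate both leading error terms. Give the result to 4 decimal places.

-0.3125

First eliminate the h^3 term (factor 2^3 = 8):
  B₁ = (8·(-0.308913) − (-0.283351))/7 = -0.312565
  B₂ = (8·(-0.312049) − (-0.308913))/7 = -0.312497
Then eliminate the h^5 term (factor 2^5 = 32):
  (32·(-0.312497) − (-0.312565))/31 = -0.312495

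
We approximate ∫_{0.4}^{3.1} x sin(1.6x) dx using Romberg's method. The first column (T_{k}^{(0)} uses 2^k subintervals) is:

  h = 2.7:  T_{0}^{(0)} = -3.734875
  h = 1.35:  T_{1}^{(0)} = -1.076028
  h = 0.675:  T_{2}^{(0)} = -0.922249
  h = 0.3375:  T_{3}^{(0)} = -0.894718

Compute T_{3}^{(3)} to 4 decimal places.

T_{1}^{(1)} = (4·(-1.076028) − (-3.734875)) / 3 = -0.189746
T_{2}^{(1)} = -0.922249 + (-0.922249 − (-1.076028))/3 = -0.870989
T_{3}^{(1)} = -0.894718 + (-0.894718 − (-0.922249))/3 = -0.885541
T_{2}^{(2)} = -0.870989 + (-0.870989 − (-0.189746))/15 = -0.916405
T_{3}^{(2)} = (16·(-0.885541) − (-0.870989)) / 15 = -0.886511
T_{3}^{(3)} = (64·(-0.886511) − (-0.916405)) / 63 = -0.886036

-0.8860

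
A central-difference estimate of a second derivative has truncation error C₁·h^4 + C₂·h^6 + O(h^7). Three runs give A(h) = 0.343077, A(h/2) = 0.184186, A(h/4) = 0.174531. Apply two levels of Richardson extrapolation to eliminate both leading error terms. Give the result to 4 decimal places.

0.1739

First eliminate the h^4 term (factor 2^4 = 16):
  B₁ = (16·0.184186 − 0.343077)/15 = 0.173593
  B₂ = (16·0.174531 − 0.184186)/15 = 0.173887
Then eliminate the h^6 term (factor 2^6 = 64):
  (64·0.173887 − 0.173593)/63 = 0.173892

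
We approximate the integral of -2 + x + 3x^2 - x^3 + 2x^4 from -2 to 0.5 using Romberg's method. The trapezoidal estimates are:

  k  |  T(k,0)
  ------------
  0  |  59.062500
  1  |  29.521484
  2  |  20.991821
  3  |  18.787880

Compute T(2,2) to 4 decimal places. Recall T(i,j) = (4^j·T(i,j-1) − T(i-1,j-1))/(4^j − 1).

18.0469

T(1,1) = (4·29.521484 − 59.062500) / 3 = 19.674479
T(2,1) = 20.991821 + (20.991821 − 29.521484)/3 = 18.148600
T(2,2) = 18.148600 + (18.148600 − 19.674479)/15 = 18.046875
(Column j=1 coincides with Simpson's rule on the same nodes.)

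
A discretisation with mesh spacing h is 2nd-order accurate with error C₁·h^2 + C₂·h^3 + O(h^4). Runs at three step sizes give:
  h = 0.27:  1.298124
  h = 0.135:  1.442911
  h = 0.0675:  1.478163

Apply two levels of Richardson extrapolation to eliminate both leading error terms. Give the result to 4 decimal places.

First eliminate the h^2 term (factor 2^2 = 4):
  B₁ = (4·1.442911 − 1.298124)/3 = 1.491173
  B₂ = (4·1.478163 − 1.442911)/3 = 1.489914
Then eliminate the h^3 term (factor 2^3 = 8):
  (8·1.489914 − 1.491173)/7 = 1.489734

1.4897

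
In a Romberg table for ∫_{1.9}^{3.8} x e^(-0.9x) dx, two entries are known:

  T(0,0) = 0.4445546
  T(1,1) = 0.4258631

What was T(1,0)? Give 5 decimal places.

From T(1,1) = (4·T(1,0) − T(0,0))/3, solve for T(1,0):
4·T(1,0) = 3·0.4258631 + 0.4445546 = 1.7221439
T(1,0) = 0.4305360

0.43054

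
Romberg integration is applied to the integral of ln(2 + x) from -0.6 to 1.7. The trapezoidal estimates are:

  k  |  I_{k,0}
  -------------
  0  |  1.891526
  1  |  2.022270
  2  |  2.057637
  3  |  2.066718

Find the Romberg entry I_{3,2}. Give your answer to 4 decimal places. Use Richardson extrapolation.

2.0698

I_{2,1} = (4·2.057637 − 2.022270) / 3 = 2.069426
I_{3,1} = 2.066718 + (2.066718 − 2.057637)/3 = 2.069745
I_{3,2} = (16·2.069745 − 2.069426) / 15 = 2.069766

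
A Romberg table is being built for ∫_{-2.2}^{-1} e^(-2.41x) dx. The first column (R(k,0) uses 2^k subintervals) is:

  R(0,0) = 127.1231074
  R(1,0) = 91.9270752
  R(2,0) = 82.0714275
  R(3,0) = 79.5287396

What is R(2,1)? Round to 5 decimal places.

Richardson extrapolation on the trapezoidal column (denominator 4−1=3):
R(2,1) = 82.0714275 + (82.0714275 − 91.9270752)/3 = 78.7862116

78.78621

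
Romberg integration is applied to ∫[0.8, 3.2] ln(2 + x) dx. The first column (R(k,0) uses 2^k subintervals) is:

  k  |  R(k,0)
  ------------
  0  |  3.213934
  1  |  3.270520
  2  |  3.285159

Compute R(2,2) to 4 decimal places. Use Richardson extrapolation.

Richardson extrapolation on the trapezoidal column (denominator 4−1=3):
R(1,1) = (4·3.270520 − 3.213934) / 3 = 3.289382
R(2,1) = (4·3.285159 − 3.270520) / 3 = 3.290039
R(2,2) = (16·3.290039 − 3.289382) / 15 = 3.290083

3.2901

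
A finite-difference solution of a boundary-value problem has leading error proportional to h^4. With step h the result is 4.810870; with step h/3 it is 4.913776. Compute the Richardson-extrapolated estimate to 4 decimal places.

4.9151

Extrapolated value = (81·A(h/3) − A(h)) / (81 − 1)
= (81·4.913776 − 4.810870) / 80
= 393.204986 / 80 = 4.915062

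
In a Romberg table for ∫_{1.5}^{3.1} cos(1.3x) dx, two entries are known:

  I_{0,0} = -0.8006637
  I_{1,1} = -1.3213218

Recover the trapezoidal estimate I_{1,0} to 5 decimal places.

-1.19116

From I_{1,1} = (4·I_{1,0} − I_{0,0})/3, solve for I_{1,0}:
4·I_{1,0} = 3·(-1.3213218) + (-0.8006637) = -4.7646291
I_{1,0} = -1.1911573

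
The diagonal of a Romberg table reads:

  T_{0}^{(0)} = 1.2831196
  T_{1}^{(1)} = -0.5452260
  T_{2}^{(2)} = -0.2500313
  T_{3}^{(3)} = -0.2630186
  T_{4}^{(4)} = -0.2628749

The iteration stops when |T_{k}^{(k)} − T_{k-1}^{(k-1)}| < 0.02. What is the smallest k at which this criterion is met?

k = 3

|T_{1}^{(1)} − T_{0}^{(0)}| = 1.8283456 ≥ 0.02
|T_{2}^{(2)} − T_{1}^{(1)}| = 0.2951947 ≥ 0.02
|T_{3}^{(3)} − T_{2}^{(2)}| = 0.0129873 < 0.02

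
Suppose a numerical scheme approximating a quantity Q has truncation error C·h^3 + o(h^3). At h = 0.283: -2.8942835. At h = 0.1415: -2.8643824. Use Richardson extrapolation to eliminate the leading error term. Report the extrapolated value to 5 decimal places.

-2.86011

Extrapolated value = (8·A(h/2) − A(h)) / (8 − 1)
= (8·(-2.8643824) − (-2.8942835)) / 7
= -20.0207757 / 7 = -2.8601108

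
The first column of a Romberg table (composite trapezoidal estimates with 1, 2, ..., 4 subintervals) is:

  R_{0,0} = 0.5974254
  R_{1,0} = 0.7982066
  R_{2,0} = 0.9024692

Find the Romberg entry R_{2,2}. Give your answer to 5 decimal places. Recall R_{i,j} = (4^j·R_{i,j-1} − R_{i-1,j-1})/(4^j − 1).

0.94203

R_{1,1} = 0.7982066 + (0.7982066 − 0.5974254)/3 = 0.8651337
R_{2,1} = 0.9024692 + (0.9024692 − 0.7982066)/3 = 0.9372234
R_{2,2} = (16·0.9372234 − 0.8651337) / 15 = 0.9420294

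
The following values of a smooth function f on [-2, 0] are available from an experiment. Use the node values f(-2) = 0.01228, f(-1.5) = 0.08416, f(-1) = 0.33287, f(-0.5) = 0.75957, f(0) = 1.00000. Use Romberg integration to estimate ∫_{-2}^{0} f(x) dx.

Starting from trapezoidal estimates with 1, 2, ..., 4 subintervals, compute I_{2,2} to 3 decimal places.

I_{0,0} (trapezoid, 1 panel, h=2.0000): 1.01228
I_{1,0} (trapezoid, 2 panels, h=1.0000): 0.83901
I_{2,0} (trapezoid, 4 panels, h=0.5000): 0.84137
I_{1,1} = 0.83901 + (0.83901 − 1.01228)/3 = 0.78125
I_{2,1} = 0.84137 + (0.84137 − 0.83901)/3 = 0.84216
I_{2,2} = 0.84216 + (0.84216 − 0.78125)/15 = 0.84622

0.846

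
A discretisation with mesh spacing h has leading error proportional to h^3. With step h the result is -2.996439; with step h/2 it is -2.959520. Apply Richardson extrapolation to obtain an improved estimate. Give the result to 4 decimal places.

-2.9542

Extrapolated value = (8·A(h/2) − A(h)) / (8 − 1)
= (8·(-2.959520) − (-2.996439)) / 7
= -20.679721 / 7 = -2.954246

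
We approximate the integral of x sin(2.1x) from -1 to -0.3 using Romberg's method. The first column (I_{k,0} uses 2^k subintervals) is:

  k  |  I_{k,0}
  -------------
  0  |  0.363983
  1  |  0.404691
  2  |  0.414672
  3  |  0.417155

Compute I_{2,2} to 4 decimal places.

I_{1,1} = 0.404691 + (0.404691 − 0.363983)/3 = 0.418260
I_{2,1} = 0.414672 + (0.414672 − 0.404691)/3 = 0.417999
I_{2,2} = 0.417999 + (0.417999 − 0.418260)/15 = 0.417982
(Column j=1 coincides with Simpson's rule on the same nodes.)

0.4180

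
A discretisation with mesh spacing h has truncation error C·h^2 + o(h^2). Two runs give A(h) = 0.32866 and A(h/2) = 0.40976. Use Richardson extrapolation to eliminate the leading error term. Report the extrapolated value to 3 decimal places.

Extrapolated value = (4·A(h/2) − A(h)) / (4 − 1)
= (4·0.40976 − 0.32866) / 3
= 1.31038 / 3 = 0.43679

0.437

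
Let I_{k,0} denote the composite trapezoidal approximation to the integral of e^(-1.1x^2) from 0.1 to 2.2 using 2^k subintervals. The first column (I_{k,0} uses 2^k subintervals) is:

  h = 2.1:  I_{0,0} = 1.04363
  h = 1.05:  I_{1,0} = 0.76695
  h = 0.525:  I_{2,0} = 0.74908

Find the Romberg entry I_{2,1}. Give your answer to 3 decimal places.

Richardson extrapolation on the trapezoidal column (denominator 4−1=3):
I_{2,1} = 0.74908 + (0.74908 − 0.76695)/3 = 0.74312

0.743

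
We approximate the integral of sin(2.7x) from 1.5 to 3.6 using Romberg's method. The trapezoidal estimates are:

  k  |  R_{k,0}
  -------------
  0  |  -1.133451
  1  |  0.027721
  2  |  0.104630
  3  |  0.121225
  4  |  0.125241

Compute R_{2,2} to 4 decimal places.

0.1113

Richardson extrapolation on the trapezoidal column (denominator 4−1=3):
R_{1,1} = 0.027721 + (0.027721 − (-1.133451))/3 = 0.414778
R_{2,1} = (4·0.104630 − 0.027721) / 3 = 0.130266
R_{2,2} = (16·0.130266 − 0.414778) / 15 = 0.111299
(Column j=1 coincides with Simpson's rule on the same nodes.)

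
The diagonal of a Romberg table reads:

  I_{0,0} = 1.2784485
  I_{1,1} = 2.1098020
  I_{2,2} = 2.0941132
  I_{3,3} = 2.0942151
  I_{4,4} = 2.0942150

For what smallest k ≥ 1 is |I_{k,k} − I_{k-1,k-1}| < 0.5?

k = 2

|I_{1,1} − I_{0,0}| = 0.8313535 ≥ 0.5
|I_{2,2} − I_{1,1}| = 0.0156888 < 0.5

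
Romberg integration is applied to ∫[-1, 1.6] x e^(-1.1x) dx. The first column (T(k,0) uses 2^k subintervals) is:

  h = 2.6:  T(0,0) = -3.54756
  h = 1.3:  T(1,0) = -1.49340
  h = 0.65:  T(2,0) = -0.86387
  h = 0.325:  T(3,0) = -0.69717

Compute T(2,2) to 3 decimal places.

-0.644

Richardson extrapolation on the trapezoidal column (denominator 4−1=3):
T(1,1) = -1.49340 + (-1.49340 − (-3.54756))/3 = -0.80868
T(2,1) = (4·(-0.86387) − (-1.49340)) / 3 = -0.65403
T(2,2) = (16·(-0.65403) − (-0.80868)) / 15 = -0.64372
(Column j=1 coincides with Simpson's rule on the same nodes.)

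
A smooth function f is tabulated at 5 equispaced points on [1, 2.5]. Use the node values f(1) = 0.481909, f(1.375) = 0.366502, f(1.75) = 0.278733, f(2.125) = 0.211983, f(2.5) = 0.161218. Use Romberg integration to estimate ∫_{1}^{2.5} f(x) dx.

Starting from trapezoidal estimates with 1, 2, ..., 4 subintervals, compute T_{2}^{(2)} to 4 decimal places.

T_{0}^{(0)} (trapezoid, 1 panel, h=1.5000): 0.482345
T_{1}^{(0)} (trapezoid, 2 panels, h=0.7500): 0.450222
T_{2}^{(0)} (trapezoid, 4 panels, h=0.3750): 0.442043
T_{1}^{(1)} = 0.450222 + (0.450222 − 0.482345)/3 = 0.439514
T_{2}^{(1)} = 0.442043 + (0.442043 − 0.450222)/3 = 0.439317
T_{2}^{(2)} = 0.439317 + (0.439317 − 0.439514)/15 = 0.439304

0.4393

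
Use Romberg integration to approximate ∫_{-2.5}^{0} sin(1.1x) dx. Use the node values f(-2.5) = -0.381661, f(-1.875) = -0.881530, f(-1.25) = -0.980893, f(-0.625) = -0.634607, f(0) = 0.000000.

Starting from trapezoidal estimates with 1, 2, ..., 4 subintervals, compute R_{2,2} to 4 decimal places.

-1.7489

R_{0,0} (trapezoid, 1 panel, h=2.5000): -0.477076
R_{1,0} (trapezoid, 2 panels, h=1.2500): -1.464654
R_{2,0} (trapezoid, 4 panels, h=0.6250): -1.679913
R_{1,1} = -1.464654 + (-1.464654 − (-0.477076))/3 = -1.793847
R_{2,1} = -1.679913 + (-1.679913 − (-1.464654))/3 = -1.751666
R_{2,2} = -1.751666 + (-1.751666 − (-1.793847))/15 = -1.748854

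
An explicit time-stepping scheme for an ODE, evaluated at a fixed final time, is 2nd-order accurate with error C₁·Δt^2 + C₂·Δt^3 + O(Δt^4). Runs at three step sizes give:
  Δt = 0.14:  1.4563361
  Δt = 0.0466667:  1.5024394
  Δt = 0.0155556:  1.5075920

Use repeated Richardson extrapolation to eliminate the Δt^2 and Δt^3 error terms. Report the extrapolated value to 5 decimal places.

1.50824

First eliminate the Δt^2 term (factor 3^2 = 9):
  B₁ = (9·1.5024394 − 1.4563361)/8 = 1.5082023
  B₂ = (9·1.5075920 − 1.5024394)/8 = 1.5082361
Then eliminate the Δt^3 term (factor 3^3 = 27):
  (27·1.5082361 − 1.5082023)/26 = 1.5082374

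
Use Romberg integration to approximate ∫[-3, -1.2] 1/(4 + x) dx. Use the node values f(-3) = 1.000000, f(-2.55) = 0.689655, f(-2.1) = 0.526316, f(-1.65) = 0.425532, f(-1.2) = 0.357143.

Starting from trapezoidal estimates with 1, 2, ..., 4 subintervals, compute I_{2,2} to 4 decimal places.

I_{0,0} (trapezoid, 1 panel, h=1.8000): 1.221429
I_{1,0} (trapezoid, 2 panels, h=0.9000): 1.084399
I_{2,0} (trapezoid, 4 panels, h=0.4500): 1.044034
I_{1,1} = 1.084399 + (1.084399 − 1.221429)/3 = 1.038722
I_{2,1} = 1.044034 + (1.044034 − 1.084399)/3 = 1.030579
I_{2,2} = 1.030579 + (1.030579 − 1.038722)/15 = 1.030036

1.0300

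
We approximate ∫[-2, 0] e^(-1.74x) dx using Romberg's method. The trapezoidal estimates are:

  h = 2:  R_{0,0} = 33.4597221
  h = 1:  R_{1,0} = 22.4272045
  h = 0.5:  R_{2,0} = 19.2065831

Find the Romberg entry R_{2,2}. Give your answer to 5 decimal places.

18.09193

Richardson extrapolation on the trapezoidal column (denominator 4−1=3):
R_{1,1} = 22.4272045 + (22.4272045 − 33.4597221)/3 = 18.7496986
R_{2,1} = 19.2065831 + (19.2065831 − 22.4272045)/3 = 18.1330426
R_{2,2} = (16·18.1330426 − 18.7496986) / 15 = 18.0919322
(Column j=1 coincides with Simpson's rule on the same nodes.)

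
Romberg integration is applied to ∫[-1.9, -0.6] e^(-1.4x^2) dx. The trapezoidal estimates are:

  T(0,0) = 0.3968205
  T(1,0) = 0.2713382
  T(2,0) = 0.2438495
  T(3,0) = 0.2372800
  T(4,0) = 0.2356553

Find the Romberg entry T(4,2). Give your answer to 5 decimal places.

Richardson extrapolation on the trapezoidal column (denominator 4−1=3):
T(3,1) = 0.2372800 + (0.2372800 − 0.2438495)/3 = 0.2350902
T(4,1) = (4·0.2356553 − 0.2372800) / 3 = 0.2351137
T(4,2) = 0.2351137 + (0.2351137 − 0.2350902)/15 = 0.2351153

0.23512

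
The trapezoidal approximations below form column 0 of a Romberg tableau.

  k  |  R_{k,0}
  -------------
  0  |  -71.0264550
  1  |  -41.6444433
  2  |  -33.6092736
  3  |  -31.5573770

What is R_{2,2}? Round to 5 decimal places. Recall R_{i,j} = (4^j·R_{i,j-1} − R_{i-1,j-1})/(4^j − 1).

Richardson extrapolation on the trapezoidal column (denominator 4−1=3):
R_{1,1} = -41.6444433 + (-41.6444433 − (-71.0264550))/3 = -31.8504394
R_{2,1} = -33.6092736 + (-33.6092736 − (-41.6444433))/3 = -30.9308837
R_{2,2} = -30.9308837 + (-30.9308837 − (-31.8504394))/15 = -30.8695800

-30.86958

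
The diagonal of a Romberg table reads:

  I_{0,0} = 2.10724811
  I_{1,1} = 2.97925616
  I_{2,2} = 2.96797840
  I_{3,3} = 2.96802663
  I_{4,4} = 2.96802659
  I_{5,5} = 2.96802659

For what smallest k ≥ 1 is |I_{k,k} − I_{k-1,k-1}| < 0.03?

k = 2

|I_{1,1} − I_{0,0}| = 0.87200805 ≥ 0.03
|I_{2,2} − I_{1,1}| = 0.01127776 < 0.03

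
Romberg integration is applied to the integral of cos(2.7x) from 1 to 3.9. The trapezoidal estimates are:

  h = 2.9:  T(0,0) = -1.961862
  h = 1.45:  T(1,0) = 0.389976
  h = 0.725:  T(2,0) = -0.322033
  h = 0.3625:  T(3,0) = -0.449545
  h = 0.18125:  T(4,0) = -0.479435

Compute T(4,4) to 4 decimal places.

T(1,1) = 0.389976 + (0.389976 − (-1.961862))/3 = 1.173922
T(2,1) = (4·(-0.322033) − 0.389976) / 3 = -0.559369
T(3,1) = -0.449545 + (-0.449545 − (-0.322033))/3 = -0.492049
T(4,1) = -0.479435 + (-0.479435 − (-0.449545))/3 = -0.489398
T(2,2) = -0.559369 + (-0.559369 − 1.173922)/15 = -0.674922
T(3,2) = -0.492049 + (-0.492049 − (-0.559369))/15 = -0.487561
T(4,2) = -0.489398 + (-0.489398 − (-0.492049))/15 = -0.489221
T(3,3) = -0.487561 + (-0.487561 − (-0.674922))/63 = -0.484587
T(4,3) = (64·(-0.489221) − (-0.487561)) / 63 = -0.489247
T(4,4) = -0.489247 + (-0.489247 − (-0.484587))/255 = -0.489265

-0.4893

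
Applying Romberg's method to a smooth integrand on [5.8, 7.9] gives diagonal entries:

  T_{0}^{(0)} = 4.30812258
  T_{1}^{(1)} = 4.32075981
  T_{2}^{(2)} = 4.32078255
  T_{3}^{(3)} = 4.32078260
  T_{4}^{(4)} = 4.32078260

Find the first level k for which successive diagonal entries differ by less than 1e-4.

k = 2

|T_{1}^{(1)} − T_{0}^{(0)}| = 0.01263723 ≥ 1e-4
|T_{2}^{(2)} − T_{1}^{(1)}| = 0.00002274 < 1e-4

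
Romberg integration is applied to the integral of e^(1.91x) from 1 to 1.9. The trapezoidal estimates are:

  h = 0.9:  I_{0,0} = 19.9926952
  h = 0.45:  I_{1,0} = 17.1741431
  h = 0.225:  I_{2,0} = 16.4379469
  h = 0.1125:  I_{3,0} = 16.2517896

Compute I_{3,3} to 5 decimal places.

Richardson extrapolation on the trapezoidal column (denominator 4−1=3):
I_{1,1} = (4·17.1741431 − 19.9926952) / 3 = 16.2346257
I_{2,1} = (4·16.4379469 − 17.1741431) / 3 = 16.1925482
I_{3,1} = 16.2517896 + (16.2517896 − 16.4379469)/3 = 16.1897372
I_{2,2} = 16.1925482 + (16.1925482 − 16.2346257)/15 = 16.1897430
I_{3,2} = 16.1897372 + (16.1897372 − 16.1925482)/15 = 16.1895498
I_{3,3} = (64·16.1895498 − 16.1897430) / 63 = 16.1895467

16.18955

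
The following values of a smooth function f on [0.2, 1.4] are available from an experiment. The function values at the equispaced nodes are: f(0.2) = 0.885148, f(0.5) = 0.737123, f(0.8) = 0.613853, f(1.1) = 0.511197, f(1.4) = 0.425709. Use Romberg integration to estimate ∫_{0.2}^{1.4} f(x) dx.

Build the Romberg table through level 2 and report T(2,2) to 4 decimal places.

0.7532

T(0,0) (trapezoid, 1 panel, h=1.2000): 0.786514
T(1,0) (trapezoid, 2 panels, h=0.6000): 0.761569
T(2,0) (trapezoid, 4 panels, h=0.3000): 0.755280
T(1,1) = 0.761569 + (0.761569 − 0.786514)/3 = 0.753254
T(2,1) = 0.755280 + (0.755280 − 0.761569)/3 = 0.753184
T(2,2) = 0.753184 + (0.753184 − 0.753254)/15 = 0.753179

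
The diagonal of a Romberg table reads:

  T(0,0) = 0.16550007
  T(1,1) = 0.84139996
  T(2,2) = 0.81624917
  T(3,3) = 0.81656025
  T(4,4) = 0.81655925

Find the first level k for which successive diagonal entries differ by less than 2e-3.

k = 3

|T(1,1) − T(0,0)| = 0.67589989 ≥ 2e-3
|T(2,2) − T(1,1)| = 0.02515079 ≥ 2e-3
|T(3,3) − T(2,2)| = 0.00031108 < 2e-3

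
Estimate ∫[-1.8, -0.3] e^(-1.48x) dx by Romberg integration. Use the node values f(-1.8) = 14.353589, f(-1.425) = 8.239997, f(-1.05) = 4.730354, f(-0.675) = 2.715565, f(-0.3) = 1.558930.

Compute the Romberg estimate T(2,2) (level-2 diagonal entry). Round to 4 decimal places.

T(0,0) (trapezoid, 1 panel, h=1.5000): 11.934389
T(1,0) (trapezoid, 2 panels, h=0.7500): 9.514960
T(2,0) (trapezoid, 4 panels, h=0.3750): 8.865816
T(1,1) = 9.514960 + (9.514960 − 11.934389)/3 = 8.708484
T(2,1) = 8.865816 + (8.865816 − 9.514960)/3 = 8.649435
T(2,2) = 8.649435 + (8.649435 − 8.708484)/15 = 8.645498

8.6455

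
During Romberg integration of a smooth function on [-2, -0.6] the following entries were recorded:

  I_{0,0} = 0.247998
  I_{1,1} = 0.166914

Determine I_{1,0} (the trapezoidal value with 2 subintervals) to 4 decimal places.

From I_{1,1} = (4·I_{1,0} − I_{0,0})/3, solve for I_{1,0}:
4·I_{1,0} = 3·0.166914 + 0.247998 = 0.748740
I_{1,0} = 0.187185

0.1872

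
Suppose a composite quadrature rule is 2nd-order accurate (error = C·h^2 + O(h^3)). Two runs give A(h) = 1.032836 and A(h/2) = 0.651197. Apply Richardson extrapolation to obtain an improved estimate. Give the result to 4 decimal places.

0.5240

Extrapolated value = (4·A(h/2) − A(h)) / (4 − 1)
= (4·0.651197 − 1.032836) / 3
= 1.571952 / 3 = 0.523984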